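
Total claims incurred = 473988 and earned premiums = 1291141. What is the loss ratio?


Loss ratio = claims / premiums
= 473988 / 1291141
= 0.3671


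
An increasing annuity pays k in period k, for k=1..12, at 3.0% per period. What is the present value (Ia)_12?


(Ia)_n = sum_{k=1}^{n} k * v^k, v = 1/(1+i)
v = 0.970874
Sum computed term by term:
(Ia)_12 = 61.2022


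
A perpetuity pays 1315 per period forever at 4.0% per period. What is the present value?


PV = PMT / i
= 1315 / 0.04
= 32875.0


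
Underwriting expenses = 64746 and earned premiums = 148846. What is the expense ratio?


Expense ratio = expenses / premiums
= 64746 / 148846
= 0.435


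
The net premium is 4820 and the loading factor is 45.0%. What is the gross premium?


Gross = net * (1 + loading)
= 4820 * (1 + 0.45)
= 4820 * 1.45
= 6989.0


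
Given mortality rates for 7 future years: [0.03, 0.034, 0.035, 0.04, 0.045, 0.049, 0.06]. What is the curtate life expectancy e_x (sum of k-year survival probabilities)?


e_x = sum_{k=1}^{n} k_p_x
k_p_x values:
  1_p_x = 0.97
  2_p_x = 0.93702
  3_p_x = 0.904224
  4_p_x = 0.868055
  5_p_x = 0.828993
  6_p_x = 0.788372
  7_p_x = 0.74107
e_x = 6.0377


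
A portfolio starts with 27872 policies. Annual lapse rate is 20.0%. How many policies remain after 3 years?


remaining = initial * (1 - lapse)^years
= 27872 * (1 - 0.2)^3
= 27872 * 0.512
= 14270.464


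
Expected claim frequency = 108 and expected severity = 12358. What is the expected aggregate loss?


E[S] = E[N] * E[X]
= 108 * 12358
= 1.3347e+06


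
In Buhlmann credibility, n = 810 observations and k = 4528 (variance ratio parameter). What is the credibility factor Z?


Z = n / (n + k)
= 810 / (810 + 4528)
= 810 / 5338
= 0.1517


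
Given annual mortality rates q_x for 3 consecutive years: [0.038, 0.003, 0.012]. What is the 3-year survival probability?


p_k = 1 - q_k for each year
Survival = product of (1 - q_k)
= 0.962 * 0.997 * 0.988
= 0.9476


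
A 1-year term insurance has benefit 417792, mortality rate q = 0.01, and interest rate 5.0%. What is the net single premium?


NSP = benefit * q * v
v = 1/(1+i) = 0.952381
NSP = 417792 * 0.01 * 0.952381
= 3978.9714


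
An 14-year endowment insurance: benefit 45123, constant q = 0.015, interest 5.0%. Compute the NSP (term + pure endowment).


Term component = 6156.6934
Pure endowment = 14_p_x * v^14 * benefit = 0.809296 * 0.505068 * 45123 = 18443.9954
NSP = 24600.6888


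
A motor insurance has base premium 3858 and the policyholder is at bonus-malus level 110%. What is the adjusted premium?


adjusted = base * BM_level / 100
= 3858 * 110 / 100
= 3858 * 1.1
= 4243.8


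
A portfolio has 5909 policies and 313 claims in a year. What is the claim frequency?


frequency = claims / policies
= 313 / 5909
= 0.053


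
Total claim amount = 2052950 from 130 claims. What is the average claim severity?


severity = total / number
= 2052950 / 130
= 15791.9231


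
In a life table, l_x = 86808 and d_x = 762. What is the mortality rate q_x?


q_x = d_x / l_x
= 762 / 86808
= 0.0088


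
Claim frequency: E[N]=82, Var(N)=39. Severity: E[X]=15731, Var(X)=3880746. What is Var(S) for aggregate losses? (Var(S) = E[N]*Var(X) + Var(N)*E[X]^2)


Var(S) = E[N]*Var(X) + Var(N)*E[X]^2
= 82*3880746 + 39*15731^2
= 318221172 + 9651110079
= 9.9693e+09


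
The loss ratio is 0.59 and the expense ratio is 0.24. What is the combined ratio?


Combined ratio = loss ratio + expense ratio
= 0.59 + 0.24
= 0.83


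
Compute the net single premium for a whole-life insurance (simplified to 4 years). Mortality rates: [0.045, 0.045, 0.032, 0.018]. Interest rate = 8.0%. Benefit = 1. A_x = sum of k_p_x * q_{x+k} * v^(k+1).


v = 0.925926
Year 0: k_p_x=1.0, q=0.045, term=0.041667
Year 1: k_p_x=0.955, q=0.045, term=0.036844
Year 2: k_p_x=0.912025, q=0.032, term=0.023168
Year 3: k_p_x=0.88284, q=0.018, term=0.01168
A_x = 0.1134


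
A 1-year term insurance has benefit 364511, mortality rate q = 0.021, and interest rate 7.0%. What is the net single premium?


NSP = benefit * q * v
v = 1/(1+i) = 0.934579
NSP = 364511 * 0.021 * 0.934579
= 7153.9542


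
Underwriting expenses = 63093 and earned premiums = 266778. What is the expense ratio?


Expense ratio = expenses / premiums
= 63093 / 266778
= 0.2365


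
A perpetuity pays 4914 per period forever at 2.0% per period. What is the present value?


PV = PMT / i
= 4914 / 0.02
= 245700.0


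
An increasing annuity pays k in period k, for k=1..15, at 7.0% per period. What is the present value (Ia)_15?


(Ia)_n = sum_{k=1}^{n} k * v^k, v = 1/(1+i)
v = 0.934579
Sum computed term by term:
(Ia)_15 = 61.554


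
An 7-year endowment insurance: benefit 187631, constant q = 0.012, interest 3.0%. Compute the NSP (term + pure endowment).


Term component = 13552.2106
Pure endowment = 7_p_x * v^7 * benefit = 0.918964 * 0.813092 * 187631 = 140198.2628
NSP = 153750.4734


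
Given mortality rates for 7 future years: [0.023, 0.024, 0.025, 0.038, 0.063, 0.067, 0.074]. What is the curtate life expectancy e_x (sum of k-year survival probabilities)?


e_x = sum_{k=1}^{n} k_p_x
k_p_x values:
  1_p_x = 0.977
  2_p_x = 0.953552
  3_p_x = 0.929713
  4_p_x = 0.894384
  5_p_x = 0.838038
  6_p_x = 0.781889
  7_p_x = 0.72403
e_x = 6.0986


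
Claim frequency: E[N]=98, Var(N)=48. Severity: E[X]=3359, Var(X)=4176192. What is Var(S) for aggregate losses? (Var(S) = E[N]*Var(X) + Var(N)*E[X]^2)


Var(S) = E[N]*Var(X) + Var(N)*E[X]^2
= 98*4176192 + 48*3359^2
= 409266816 + 541578288
= 9.5085e+08


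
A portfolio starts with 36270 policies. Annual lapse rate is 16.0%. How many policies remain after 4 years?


remaining = initial * (1 - lapse)^years
= 36270 * (1 - 0.16)^4
= 36270 * 0.497871
= 18057.7942


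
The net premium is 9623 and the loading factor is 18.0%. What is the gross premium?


Gross = net * (1 + loading)
= 9623 * (1 + 0.18)
= 9623 * 1.18
= 11355.14


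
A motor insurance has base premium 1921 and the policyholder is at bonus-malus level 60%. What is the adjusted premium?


adjusted = base * BM_level / 100
= 1921 * 60 / 100
= 1921 * 0.6
= 1152.6


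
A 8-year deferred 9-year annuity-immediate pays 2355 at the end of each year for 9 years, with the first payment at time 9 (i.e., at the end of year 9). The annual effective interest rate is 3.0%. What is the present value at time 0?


PV at time 8 of the 9-year annuity-immediate:
a_n = 2355 * (1-(1+0.03)^(-9))/0.03 = 18336.2865
Discount back 8 years to time 0:
PV = 18336.2865 * (1+0.03)^(-8)
= 18336.2865 * 0.789409
= 14474.8339


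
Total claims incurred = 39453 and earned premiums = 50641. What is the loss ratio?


Loss ratio = claims / premiums
= 39453 / 50641
= 0.7791


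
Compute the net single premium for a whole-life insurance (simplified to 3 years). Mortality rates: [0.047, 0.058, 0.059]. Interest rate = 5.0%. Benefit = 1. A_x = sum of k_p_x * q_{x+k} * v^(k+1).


v = 0.952381
Year 0: k_p_x=1.0, q=0.047, term=0.044762
Year 1: k_p_x=0.953, q=0.058, term=0.050135
Year 2: k_p_x=0.897726, q=0.059, term=0.045754
A_x = 0.1407


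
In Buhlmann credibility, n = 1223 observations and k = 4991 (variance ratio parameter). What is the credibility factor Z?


Z = n / (n + k)
= 1223 / (1223 + 4991)
= 1223 / 6214
= 0.1968


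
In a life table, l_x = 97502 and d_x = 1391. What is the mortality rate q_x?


q_x = d_x / l_x
= 1391 / 97502
= 0.0143


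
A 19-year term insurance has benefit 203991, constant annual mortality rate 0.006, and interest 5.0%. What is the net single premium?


NSP = benefit * sum_{k=0}^{n-1} k_p_x * q * v^(k+1)
With constant q=0.006, v=0.952381
Sum = 0.069324
NSP = 203991 * 0.069324
= 14141.482


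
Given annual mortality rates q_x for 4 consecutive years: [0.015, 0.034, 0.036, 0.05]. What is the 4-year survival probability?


p_k = 1 - q_k for each year
Survival = product of (1 - q_k)
= 0.985 * 0.966 * 0.964 * 0.95
= 0.8714


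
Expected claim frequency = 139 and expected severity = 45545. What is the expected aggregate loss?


E[S] = E[N] * E[X]
= 139 * 45545
= 6.3308e+06


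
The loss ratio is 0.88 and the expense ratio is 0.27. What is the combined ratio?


Combined ratio = loss ratio + expense ratio
= 0.88 + 0.27
= 1.15


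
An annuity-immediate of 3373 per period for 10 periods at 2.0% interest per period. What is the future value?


FV = PMT * ((1+i)^n - 1) / i
= 3373 * ((1.02)^10 - 1) / 0.02
= 3373 * (1.218994 - 1) / 0.02
= 36933.4089


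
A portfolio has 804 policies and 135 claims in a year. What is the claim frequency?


frequency = claims / policies
= 135 / 804
= 0.1679


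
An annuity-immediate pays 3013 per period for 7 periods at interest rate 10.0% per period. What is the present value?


PV = PMT * (1 - (1+i)^(-n)) / i
= 3013 * (1 - (1+0.1)^(-7)) / 0.1
= 3013 * (1 - 0.513158) / 0.1
= 3013 * 4.868419
= 14668.5459


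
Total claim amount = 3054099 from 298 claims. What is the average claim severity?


severity = total / number
= 3054099 / 298
= 10248.6544


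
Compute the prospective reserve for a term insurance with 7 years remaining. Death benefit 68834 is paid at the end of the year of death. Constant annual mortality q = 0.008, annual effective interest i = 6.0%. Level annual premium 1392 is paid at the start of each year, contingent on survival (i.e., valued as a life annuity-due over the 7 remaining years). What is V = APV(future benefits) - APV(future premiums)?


v = 1/(1+i) = 0.943396
APV(future benefits) per unit = sum_{k=0}^{6} k_p_x * q * v^(k+1) = 0.043683
APV(future benefits) = 68834 * 0.043683 = 3006.864
Life annuity-due factor ä_{x:7} = sum_{k=0}^{6} k_p_x * v^k = 5.787975
APV(future premiums) = 1392 * 5.787975 = 8056.8615
V = 3006.864 - 8056.8615
= -5049.9975


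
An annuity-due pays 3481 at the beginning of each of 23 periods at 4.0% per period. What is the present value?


PV_due = PMT * (1-(1+i)^(-n))/i * (1+i)
PV_immediate = 51716.6658
PV_due = 51716.6658 * 1.04
= 53785.3325


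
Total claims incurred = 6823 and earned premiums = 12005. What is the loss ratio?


Loss ratio = claims / premiums
= 6823 / 12005
= 0.5683


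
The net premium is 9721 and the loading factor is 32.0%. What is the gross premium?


Gross = net * (1 + loading)
= 9721 * (1 + 0.32)
= 9721 * 1.32
= 12831.72


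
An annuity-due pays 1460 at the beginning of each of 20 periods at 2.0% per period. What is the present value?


PV_due = PMT * (1-(1+i)^(-n))/i * (1+i)
PV_immediate = 23873.0927
PV_due = 23873.0927 * 1.02
= 24350.5545


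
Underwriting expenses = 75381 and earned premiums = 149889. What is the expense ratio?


Expense ratio = expenses / premiums
= 75381 / 149889
= 0.5029


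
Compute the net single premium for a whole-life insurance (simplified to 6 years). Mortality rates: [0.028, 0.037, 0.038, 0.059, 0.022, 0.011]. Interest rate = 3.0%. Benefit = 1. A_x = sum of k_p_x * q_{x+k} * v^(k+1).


v = 0.970874
Year 0: k_p_x=1.0, q=0.028, term=0.027184
Year 1: k_p_x=0.972, q=0.037, term=0.0339
Year 2: k_p_x=0.936036, q=0.038, term=0.032551
Year 3: k_p_x=0.900467, q=0.059, term=0.047203
Year 4: k_p_x=0.847339, q=0.022, term=0.01608
Year 5: k_p_x=0.828698, q=0.011, term=0.007634
A_x = 0.1646


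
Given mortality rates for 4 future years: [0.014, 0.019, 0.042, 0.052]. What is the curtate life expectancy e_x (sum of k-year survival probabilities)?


e_x = sum_{k=1}^{n} k_p_x
k_p_x values:
  1_p_x = 0.986
  2_p_x = 0.967266
  3_p_x = 0.926641
  4_p_x = 0.878456
e_x = 3.7584


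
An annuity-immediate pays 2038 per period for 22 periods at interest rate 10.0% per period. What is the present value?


PV = PMT * (1 - (1+i)^(-n)) / i
= 2038 * (1 - (1+0.1)^(-22)) / 0.1
= 2038 * (1 - 0.122846) / 0.1
= 2038 * 8.77154
= 17876.3991


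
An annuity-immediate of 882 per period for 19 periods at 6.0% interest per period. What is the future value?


FV = PMT * ((1+i)^n - 1) / i
= 882 * ((1.06)^19 - 1) / 0.06
= 882 * (3.0256 - 1) / 0.06
= 29776.3127


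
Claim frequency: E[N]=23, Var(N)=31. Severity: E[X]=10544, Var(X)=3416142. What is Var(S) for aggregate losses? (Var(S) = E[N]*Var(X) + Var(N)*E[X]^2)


Var(S) = E[N]*Var(X) + Var(N)*E[X]^2
= 23*3416142 + 31*10544^2
= 78571266 + 3446454016
= 3.5250e+09


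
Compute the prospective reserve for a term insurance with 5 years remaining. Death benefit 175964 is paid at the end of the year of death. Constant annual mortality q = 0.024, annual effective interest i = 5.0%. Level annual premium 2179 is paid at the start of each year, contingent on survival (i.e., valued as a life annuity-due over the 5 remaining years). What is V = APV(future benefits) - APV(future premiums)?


v = 1/(1+i) = 0.952381
APV(future benefits) per unit = sum_{k=0}^{4} k_p_x * q * v^(k+1) = 0.099273
APV(future benefits) = 175964 * 0.099273 = 17468.4247
Life annuity-due factor ä_{x:5} = sum_{k=0}^{4} k_p_x * v^k = 4.343181
APV(future premiums) = 2179 * 4.343181 = 9463.7924
V = 17468.4247 - 9463.7924
= 8004.6323


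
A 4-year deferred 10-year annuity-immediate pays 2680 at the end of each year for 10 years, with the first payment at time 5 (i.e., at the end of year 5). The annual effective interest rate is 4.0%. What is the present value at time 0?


PV at time 4 of the 10-year annuity-immediate:
a_n = 2680 * (1-(1+0.04)^(-10))/0.04 = 21737.2007
Discount back 4 years to time 0:
PV = 21737.2007 * (1+0.04)^(-4)
= 21737.2007 * 0.854804
= 18581.0502


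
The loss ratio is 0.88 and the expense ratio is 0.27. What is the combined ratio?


Combined ratio = loss ratio + expense ratio
= 0.88 + 0.27
= 1.15


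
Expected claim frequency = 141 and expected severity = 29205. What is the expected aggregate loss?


E[S] = E[N] * E[X]
= 141 * 29205
= 4.1179e+06


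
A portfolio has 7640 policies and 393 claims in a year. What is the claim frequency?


frequency = claims / policies
= 393 / 7640
= 0.0514


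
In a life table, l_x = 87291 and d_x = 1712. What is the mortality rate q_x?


q_x = d_x / l_x
= 1712 / 87291
= 0.0196


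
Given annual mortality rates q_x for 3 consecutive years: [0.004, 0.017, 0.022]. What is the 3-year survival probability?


p_k = 1 - q_k for each year
Survival = product of (1 - q_k)
= 0.996 * 0.983 * 0.978
= 0.9575


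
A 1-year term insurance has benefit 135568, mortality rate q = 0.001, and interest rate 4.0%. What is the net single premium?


NSP = benefit * q * v
v = 1/(1+i) = 0.961538
NSP = 135568 * 0.001 * 0.961538
= 130.3538


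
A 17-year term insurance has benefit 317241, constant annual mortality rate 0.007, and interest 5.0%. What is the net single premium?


NSP = benefit * sum_{k=0}^{n-1} k_p_x * q * v^(k+1)
With constant q=0.007, v=0.952381
Sum = 0.075258
NSP = 317241 * 0.075258
= 23874.8962


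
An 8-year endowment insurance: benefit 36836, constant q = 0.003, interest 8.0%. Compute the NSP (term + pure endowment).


Term component = 629.1796
Pure endowment = 8_p_x * v^8 * benefit = 0.97625 * 0.540269 * 36836 = 19428.6975
NSP = 20057.8771


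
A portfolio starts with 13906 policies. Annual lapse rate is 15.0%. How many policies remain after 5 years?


remaining = initial * (1 - lapse)^years
= 13906 * (1 - 0.15)^5
= 13906 * 0.443705
= 6170.1661


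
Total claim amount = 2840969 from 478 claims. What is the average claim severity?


severity = total / number
= 2840969 / 478
= 5943.4498


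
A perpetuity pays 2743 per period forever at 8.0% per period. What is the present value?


PV = PMT / i
= 2743 / 0.08
= 34287.5


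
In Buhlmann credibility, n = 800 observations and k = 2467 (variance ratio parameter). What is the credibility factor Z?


Z = n / (n + k)
= 800 / (800 + 2467)
= 800 / 3267
= 0.2449


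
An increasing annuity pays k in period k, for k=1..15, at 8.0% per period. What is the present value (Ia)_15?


(Ia)_n = sum_{k=1}^{n} k * v^k, v = 1/(1+i)
v = 0.925926
Sum computed term by term:
(Ia)_15 = 56.4451


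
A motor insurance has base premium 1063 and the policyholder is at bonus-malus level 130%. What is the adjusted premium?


adjusted = base * BM_level / 100
= 1063 * 130 / 100
= 1063 * 1.3
= 1381.9


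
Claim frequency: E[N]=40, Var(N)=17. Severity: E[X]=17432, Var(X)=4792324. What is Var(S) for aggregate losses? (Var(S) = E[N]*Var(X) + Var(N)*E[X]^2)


Var(S) = E[N]*Var(X) + Var(N)*E[X]^2
= 40*4792324 + 17*17432^2
= 191692960 + 5165868608
= 5.3576e+09


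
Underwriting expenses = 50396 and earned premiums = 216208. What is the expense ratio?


Expense ratio = expenses / premiums
= 50396 / 216208
= 0.2331


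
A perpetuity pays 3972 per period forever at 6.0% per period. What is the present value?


PV = PMT / i
= 3972 / 0.06
= 66200.0


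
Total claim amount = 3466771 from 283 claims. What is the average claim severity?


severity = total / number
= 3466771 / 283
= 12250.0742


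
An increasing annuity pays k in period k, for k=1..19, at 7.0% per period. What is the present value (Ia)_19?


(Ia)_n = sum_{k=1}^{n} k * v^k, v = 1/(1+i)
v = 0.934579
Sum computed term by term:
(Ia)_19 = 82.9347


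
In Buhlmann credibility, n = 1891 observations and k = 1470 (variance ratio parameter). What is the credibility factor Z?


Z = n / (n + k)
= 1891 / (1891 + 1470)
= 1891 / 3361
= 0.5626


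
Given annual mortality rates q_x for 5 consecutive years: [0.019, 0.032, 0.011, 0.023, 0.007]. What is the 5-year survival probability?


p_k = 1 - q_k for each year
Survival = product of (1 - q_k)
= 0.981 * 0.968 * 0.989 * 0.977 * 0.993
= 0.9111


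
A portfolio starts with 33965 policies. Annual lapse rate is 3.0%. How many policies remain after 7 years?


remaining = initial * (1 - lapse)^years
= 33965 * (1 - 0.03)^7
= 33965 * 0.807983
= 27443.1373


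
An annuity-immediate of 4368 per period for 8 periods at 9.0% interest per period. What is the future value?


FV = PMT * ((1+i)^n - 1) / i
= 4368 * ((1.09)^8 - 1) / 0.09
= 4368 * (1.992563 - 1) / 0.09
= 48172.3735


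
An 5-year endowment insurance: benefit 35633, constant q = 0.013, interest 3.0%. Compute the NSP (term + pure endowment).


Term component = 2068.6063
Pure endowment = 5_p_x * v^5 * benefit = 0.936668 * 0.862609 * 35633 = 28790.687
NSP = 30859.2932


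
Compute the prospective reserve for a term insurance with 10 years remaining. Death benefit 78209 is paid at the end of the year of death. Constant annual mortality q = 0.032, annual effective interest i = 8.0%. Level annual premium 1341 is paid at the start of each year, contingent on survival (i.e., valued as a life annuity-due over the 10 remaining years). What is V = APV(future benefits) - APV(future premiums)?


v = 1/(1+i) = 0.925926
APV(future benefits) per unit = sum_{k=0}^{9} k_p_x * q * v^(k+1) = 0.190116
APV(future benefits) = 78209 * 0.190116 = 14868.8189
Life annuity-due factor ä_{x:10} = sum_{k=0}^{9} k_p_x * v^k = 6.416431
APV(future premiums) = 1341 * 6.416431 = 8604.4337
V = 14868.8189 - 8604.4337
= 6264.3852


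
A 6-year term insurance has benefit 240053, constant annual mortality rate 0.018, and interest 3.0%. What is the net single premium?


NSP = benefit * sum_{k=0}^{n-1} k_p_x * q * v^(k+1)
With constant q=0.018, v=0.970874
Sum = 0.093371
NSP = 240053 * 0.093371
= 22414.0707


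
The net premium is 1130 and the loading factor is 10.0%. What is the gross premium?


Gross = net * (1 + loading)
= 1130 * (1 + 0.1)
= 1130 * 1.1
= 1243.0


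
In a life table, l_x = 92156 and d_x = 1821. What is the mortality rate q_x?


q_x = d_x / l_x
= 1821 / 92156
= 0.0198


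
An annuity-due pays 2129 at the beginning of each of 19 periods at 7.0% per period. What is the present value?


PV_due = PMT * (1-(1+i)^(-n))/i * (1+i)
PV_immediate = 22004.4823
PV_due = 22004.4823 * 1.07
= 23544.796


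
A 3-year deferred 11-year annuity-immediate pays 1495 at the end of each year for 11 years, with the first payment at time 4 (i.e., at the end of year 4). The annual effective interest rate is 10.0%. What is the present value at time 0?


PV at time 3 of the 11-year annuity-immediate:
a_n = 1495 * (1-(1+0.1)^(-11))/0.1 = 9710.1162
Discount back 3 years to time 0:
PV = 9710.1162 * (1+0.1)^(-3)
= 9710.1162 * 0.751315
= 7295.354


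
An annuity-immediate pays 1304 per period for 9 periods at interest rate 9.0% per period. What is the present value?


PV = PMT * (1 - (1+i)^(-n)) / i
= 1304 * (1 - (1+0.09)^(-9)) / 0.09
= 1304 * (1 - 0.460428) / 0.09
= 1304 * 5.995247
= 7817.802


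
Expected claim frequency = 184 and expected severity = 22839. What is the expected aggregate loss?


E[S] = E[N] * E[X]
= 184 * 22839
= 4.2024e+06


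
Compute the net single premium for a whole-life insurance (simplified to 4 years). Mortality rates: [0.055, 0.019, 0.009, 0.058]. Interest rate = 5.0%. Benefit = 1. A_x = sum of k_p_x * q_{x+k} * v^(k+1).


v = 0.952381
Year 0: k_p_x=1.0, q=0.055, term=0.052381
Year 1: k_p_x=0.945, q=0.019, term=0.016286
Year 2: k_p_x=0.927045, q=0.009, term=0.007207
Year 3: k_p_x=0.918702, q=0.058, term=0.043837
A_x = 0.1197


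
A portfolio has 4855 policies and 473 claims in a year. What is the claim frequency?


frequency = claims / policies
= 473 / 4855
= 0.0974


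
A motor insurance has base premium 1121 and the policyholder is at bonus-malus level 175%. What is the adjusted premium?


adjusted = base * BM_level / 100
= 1121 * 175 / 100
= 1121 * 1.75
= 1961.75


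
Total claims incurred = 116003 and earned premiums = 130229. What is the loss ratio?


Loss ratio = claims / premiums
= 116003 / 130229
= 0.8908


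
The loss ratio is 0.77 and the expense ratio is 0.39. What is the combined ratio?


Combined ratio = loss ratio + expense ratio
= 0.77 + 0.39
= 1.16


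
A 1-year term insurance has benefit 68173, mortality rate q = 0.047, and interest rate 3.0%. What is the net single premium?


NSP = benefit * q * v
v = 1/(1+i) = 0.970874
NSP = 68173 * 0.047 * 0.970874
= 3110.8068


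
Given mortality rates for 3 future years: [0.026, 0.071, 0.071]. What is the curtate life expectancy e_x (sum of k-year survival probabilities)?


e_x = sum_{k=1}^{n} k_p_x
k_p_x values:
  1_p_x = 0.974
  2_p_x = 0.904846
  3_p_x = 0.840602
e_x = 2.7194


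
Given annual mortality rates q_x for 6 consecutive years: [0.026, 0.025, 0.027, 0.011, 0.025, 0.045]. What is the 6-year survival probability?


p_k = 1 - q_k for each year
Survival = product of (1 - q_k)
= 0.974 * 0.975 * 0.973 * 0.989 * 0.975 * 0.955
= 0.8509


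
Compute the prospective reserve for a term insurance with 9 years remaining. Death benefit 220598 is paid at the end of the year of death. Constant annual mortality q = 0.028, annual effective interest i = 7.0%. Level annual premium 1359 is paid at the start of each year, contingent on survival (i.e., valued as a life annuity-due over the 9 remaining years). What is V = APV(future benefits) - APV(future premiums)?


v = 1/(1+i) = 0.934579
APV(future benefits) per unit = sum_{k=0}^{8} k_p_x * q * v^(k+1) = 0.165356
APV(future benefits) = 220598 * 0.165356 = 36477.3039
Life annuity-due factor ä_{x:9} = sum_{k=0}^{8} k_p_x * v^k = 6.318979
APV(future premiums) = 1359 * 6.318979 = 8587.4924
V = 36477.3039 - 8587.4924
= 27889.8116


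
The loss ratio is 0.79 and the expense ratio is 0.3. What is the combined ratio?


Combined ratio = loss ratio + expense ratio
= 0.79 + 0.3
= 1.09


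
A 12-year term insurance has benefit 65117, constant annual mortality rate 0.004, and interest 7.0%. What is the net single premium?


NSP = benefit * sum_{k=0}^{n-1} k_p_x * q * v^(k+1)
With constant q=0.004, v=0.934579
Sum = 0.03118
NSP = 65117 * 0.03118
= 2030.376


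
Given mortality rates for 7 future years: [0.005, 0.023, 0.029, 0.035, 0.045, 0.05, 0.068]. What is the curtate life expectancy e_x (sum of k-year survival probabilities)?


e_x = sum_{k=1}^{n} k_p_x
k_p_x values:
  1_p_x = 0.995
  2_p_x = 0.972115
  3_p_x = 0.943924
  4_p_x = 0.910886
  5_p_x = 0.869896
  6_p_x = 0.826402
  7_p_x = 0.770206
e_x = 6.2884


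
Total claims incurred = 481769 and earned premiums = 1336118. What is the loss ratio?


Loss ratio = claims / premiums
= 481769 / 1336118
= 0.3606


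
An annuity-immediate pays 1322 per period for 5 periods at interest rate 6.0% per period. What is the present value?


PV = PMT * (1 - (1+i)^(-n)) / i
= 1322 * (1 - (1+0.06)^(-5)) / 0.06
= 1322 * (1 - 0.747258) / 0.06
= 1322 * 4.212364
= 5568.7449


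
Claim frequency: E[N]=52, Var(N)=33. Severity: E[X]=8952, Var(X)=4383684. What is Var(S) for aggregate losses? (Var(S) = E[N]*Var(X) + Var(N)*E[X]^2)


Var(S) = E[N]*Var(X) + Var(N)*E[X]^2
= 52*4383684 + 33*8952^2
= 227951568 + 2644564032
= 2.8725e+09


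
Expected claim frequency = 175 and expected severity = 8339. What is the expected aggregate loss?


E[S] = E[N] * E[X]
= 175 * 8339
= 1.4593e+06


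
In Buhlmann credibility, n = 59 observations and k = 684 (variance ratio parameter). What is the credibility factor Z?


Z = n / (n + k)
= 59 / (59 + 684)
= 59 / 743
= 0.0794


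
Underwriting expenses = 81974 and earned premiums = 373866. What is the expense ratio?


Expense ratio = expenses / premiums
= 81974 / 373866
= 0.2193


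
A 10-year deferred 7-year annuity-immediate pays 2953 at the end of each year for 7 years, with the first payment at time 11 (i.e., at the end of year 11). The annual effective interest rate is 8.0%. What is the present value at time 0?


PV at time 10 of the 7-year annuity-immediate:
a_n = 2953 * (1-(1+0.08)^(-7))/0.08 = 15374.4108
Discount back 10 years to time 0:
PV = 15374.4108 * (1+0.08)^(-10)
= 15374.4108 * 0.463193
= 7121.327


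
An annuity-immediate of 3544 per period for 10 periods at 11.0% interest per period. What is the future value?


FV = PMT * ((1+i)^n - 1) / i
= 3544 * ((1.11)^10 - 1) / 0.11
= 3544 * (2.839421 - 1) / 0.11
= 59262.7998


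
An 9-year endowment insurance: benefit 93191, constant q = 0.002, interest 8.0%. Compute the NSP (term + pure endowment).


Term component = 1156.2135
Pure endowment = 9_p_x * v^9 * benefit = 0.982143 * 0.500249 * 93191 = 45786.2467
NSP = 46942.4602


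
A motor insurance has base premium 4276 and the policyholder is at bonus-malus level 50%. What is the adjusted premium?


adjusted = base * BM_level / 100
= 4276 * 50 / 100
= 4276 * 0.5
= 2138.0


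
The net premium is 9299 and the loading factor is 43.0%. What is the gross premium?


Gross = net * (1 + loading)
= 9299 * (1 + 0.43)
= 9299 * 1.43
= 13297.57


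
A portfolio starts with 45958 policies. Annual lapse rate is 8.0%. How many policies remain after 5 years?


remaining = initial * (1 - lapse)^years
= 45958 * (1 - 0.08)^5
= 45958 * 0.659082
= 30290.0686


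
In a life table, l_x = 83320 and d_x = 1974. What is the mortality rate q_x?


q_x = d_x / l_x
= 1974 / 83320
= 0.0237


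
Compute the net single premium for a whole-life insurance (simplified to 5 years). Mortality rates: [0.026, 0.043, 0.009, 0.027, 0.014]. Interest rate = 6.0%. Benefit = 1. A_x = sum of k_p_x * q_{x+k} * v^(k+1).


v = 0.943396
Year 0: k_p_x=1.0, q=0.026, term=0.024528
Year 1: k_p_x=0.974, q=0.043, term=0.037275
Year 2: k_p_x=0.932118, q=0.009, term=0.007044
Year 3: k_p_x=0.923729, q=0.027, term=0.019755
Year 4: k_p_x=0.898788, q=0.014, term=0.009403
A_x = 0.098


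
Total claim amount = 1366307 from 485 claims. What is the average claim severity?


severity = total / number
= 1366307 / 485
= 2817.1278


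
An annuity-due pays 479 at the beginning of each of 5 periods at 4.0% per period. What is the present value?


PV_due = PMT * (1-(1+i)^(-n))/i * (1+i)
PV_immediate = 2132.4229
PV_due = 2132.4229 * 1.04
= 2217.7198


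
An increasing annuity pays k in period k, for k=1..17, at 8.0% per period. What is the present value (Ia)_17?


(Ia)_n = sum_{k=1}^{n} k * v^k, v = 1/(1+i)
v = 0.925926
Sum computed term by term:
(Ia)_17 = 65.71


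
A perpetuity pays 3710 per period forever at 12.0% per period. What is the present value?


PV = PMT / i
= 3710 / 0.12
= 30916.6667


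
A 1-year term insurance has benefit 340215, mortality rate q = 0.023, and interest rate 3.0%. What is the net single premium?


NSP = benefit * q * v
v = 1/(1+i) = 0.970874
NSP = 340215 * 0.023 * 0.970874
= 7597.034


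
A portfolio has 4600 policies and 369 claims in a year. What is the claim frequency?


frequency = claims / policies
= 369 / 4600
= 0.0802


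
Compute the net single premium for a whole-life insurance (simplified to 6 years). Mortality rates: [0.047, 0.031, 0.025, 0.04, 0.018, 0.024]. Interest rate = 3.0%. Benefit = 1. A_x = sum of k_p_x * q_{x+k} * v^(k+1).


v = 0.970874
Year 0: k_p_x=1.0, q=0.047, term=0.045631
Year 1: k_p_x=0.953, q=0.031, term=0.027847
Year 2: k_p_x=0.923457, q=0.025, term=0.021127
Year 3: k_p_x=0.900371, q=0.04, term=0.031999
Year 4: k_p_x=0.864356, q=0.018, term=0.013421
Year 5: k_p_x=0.848797, q=0.024, term=0.017061
A_x = 0.1571


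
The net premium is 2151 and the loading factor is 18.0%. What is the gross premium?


Gross = net * (1 + loading)
= 2151 * (1 + 0.18)
= 2151 * 1.18
= 2538.18


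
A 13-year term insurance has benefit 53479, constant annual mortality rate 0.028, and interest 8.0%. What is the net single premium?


NSP = benefit * sum_{k=0}^{n-1} k_p_x * q * v^(k+1)
With constant q=0.028, v=0.925926
Sum = 0.193359
NSP = 53479 * 0.193359
= 10340.6478


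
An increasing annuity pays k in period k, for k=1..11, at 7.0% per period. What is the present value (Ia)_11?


(Ia)_n = sum_{k=1}^{n} k * v^k, v = 1/(1+i)
v = 0.934579
Sum computed term by term:
(Ia)_11 = 39.9652


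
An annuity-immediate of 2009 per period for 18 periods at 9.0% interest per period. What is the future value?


FV = PMT * ((1+i)^n - 1) / i
= 2009 * ((1.09)^18 - 1) / 0.09
= 2009 * (4.71712 - 1) / 0.09
= 82974.388


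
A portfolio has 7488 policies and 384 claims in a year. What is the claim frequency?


frequency = claims / policies
= 384 / 7488
= 0.0513


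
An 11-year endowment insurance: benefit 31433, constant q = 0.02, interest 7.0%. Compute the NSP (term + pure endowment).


Term component = 4327.8233
Pure endowment = 11_p_x * v^11 * benefit = 0.800731 * 0.475093 * 31433 = 11957.7952
NSP = 16285.6185


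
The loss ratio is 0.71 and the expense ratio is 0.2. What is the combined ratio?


Combined ratio = loss ratio + expense ratio
= 0.71 + 0.2
= 0.91


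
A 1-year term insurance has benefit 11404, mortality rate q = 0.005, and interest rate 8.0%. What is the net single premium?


NSP = benefit * q * v
v = 1/(1+i) = 0.925926
NSP = 11404 * 0.005 * 0.925926
= 52.7963


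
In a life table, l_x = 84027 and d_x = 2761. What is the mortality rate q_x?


q_x = d_x / l_x
= 2761 / 84027
= 0.0329


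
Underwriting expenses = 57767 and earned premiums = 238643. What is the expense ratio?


Expense ratio = expenses / premiums
= 57767 / 238643
= 0.2421


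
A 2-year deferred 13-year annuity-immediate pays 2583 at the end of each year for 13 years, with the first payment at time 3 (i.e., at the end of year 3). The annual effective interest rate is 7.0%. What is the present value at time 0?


PV at time 2 of the 13-year annuity-immediate:
a_n = 2583 * (1-(1+0.07)^(-13))/0.07 = 21587.8119
Discount back 2 years to time 0:
PV = 21587.8119 * (1+0.07)^(-2)
= 21587.8119 * 0.873439
= 18855.6309


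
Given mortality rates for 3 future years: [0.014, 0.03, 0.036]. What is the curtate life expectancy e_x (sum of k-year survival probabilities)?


e_x = sum_{k=1}^{n} k_p_x
k_p_x values:
  1_p_x = 0.986
  2_p_x = 0.95642
  3_p_x = 0.921989
e_x = 2.8644


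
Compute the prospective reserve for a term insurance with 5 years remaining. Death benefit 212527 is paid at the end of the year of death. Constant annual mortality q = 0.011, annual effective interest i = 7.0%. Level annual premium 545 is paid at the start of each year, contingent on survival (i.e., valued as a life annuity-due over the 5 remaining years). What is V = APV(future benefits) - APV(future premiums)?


v = 1/(1+i) = 0.934579
APV(future benefits) per unit = sum_{k=0}^{4} k_p_x * q * v^(k+1) = 0.044187
APV(future benefits) = 212527 * 0.044187 = 9390.8666
Life annuity-due factor ä_{x:5} = sum_{k=0}^{4} k_p_x * v^k = 4.298161
APV(future premiums) = 545 * 4.298161 = 2342.4976
V = 9390.8666 - 2342.4976
= 7048.369


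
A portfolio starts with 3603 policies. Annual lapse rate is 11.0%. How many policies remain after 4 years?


remaining = initial * (1 - lapse)^years
= 3603 * (1 - 0.11)^4
= 3603 * 0.627422
= 2260.6029


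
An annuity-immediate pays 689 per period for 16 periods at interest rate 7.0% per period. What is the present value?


PV = PMT * (1 - (1+i)^(-n)) / i
= 689 * (1 - (1+0.07)^(-16)) / 0.07
= 689 * (1 - 0.338735) / 0.07
= 689 * 9.446649
= 6508.7409


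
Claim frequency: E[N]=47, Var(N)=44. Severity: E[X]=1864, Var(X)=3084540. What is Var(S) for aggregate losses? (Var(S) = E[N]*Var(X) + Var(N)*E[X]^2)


Var(S) = E[N]*Var(X) + Var(N)*E[X]^2
= 47*3084540 + 44*1864^2
= 144973380 + 152877824
= 2.9785e+08


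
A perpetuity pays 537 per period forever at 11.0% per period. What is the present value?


PV = PMT / i
= 537 / 0.11
= 4881.8182


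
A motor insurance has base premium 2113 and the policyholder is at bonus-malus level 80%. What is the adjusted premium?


adjusted = base * BM_level / 100
= 2113 * 80 / 100
= 2113 * 0.8
= 1690.4


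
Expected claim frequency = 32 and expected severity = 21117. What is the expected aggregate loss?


E[S] = E[N] * E[X]
= 32 * 21117
= 675744


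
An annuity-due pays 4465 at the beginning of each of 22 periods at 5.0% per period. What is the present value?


PV_due = PMT * (1-(1+i)^(-n))/i * (1+i)
PV_immediate = 58772.8065
PV_due = 58772.8065 * 1.05
= 61711.4468


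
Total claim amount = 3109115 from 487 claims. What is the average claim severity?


severity = total / number
= 3109115 / 487
= 6384.2197


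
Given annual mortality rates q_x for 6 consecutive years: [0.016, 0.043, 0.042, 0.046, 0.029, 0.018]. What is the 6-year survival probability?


p_k = 1 - q_k for each year
Survival = product of (1 - q_k)
= 0.984 * 0.957 * 0.958 * 0.954 * 0.971 * 0.982
= 0.8206


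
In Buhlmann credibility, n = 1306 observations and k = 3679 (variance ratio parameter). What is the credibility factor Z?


Z = n / (n + k)
= 1306 / (1306 + 3679)
= 1306 / 4985
= 0.262


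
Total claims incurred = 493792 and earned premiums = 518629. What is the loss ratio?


Loss ratio = claims / premiums
= 493792 / 518629
= 0.9521


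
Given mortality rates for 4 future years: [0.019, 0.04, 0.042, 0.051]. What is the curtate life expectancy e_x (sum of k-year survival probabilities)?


e_x = sum_{k=1}^{n} k_p_x
k_p_x values:
  1_p_x = 0.981
  2_p_x = 0.94176
  3_p_x = 0.902206
  4_p_x = 0.856194
e_x = 3.6812


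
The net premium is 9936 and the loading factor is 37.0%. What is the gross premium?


Gross = net * (1 + loading)
= 9936 * (1 + 0.37)
= 9936 * 1.37
= 13612.32


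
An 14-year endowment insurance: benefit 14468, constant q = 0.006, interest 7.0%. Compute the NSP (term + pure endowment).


Term component = 735.0341
Pure endowment = 14_p_x * v^14 * benefit = 0.919199 * 0.387817 * 14468 = 5157.5684
NSP = 5892.6024


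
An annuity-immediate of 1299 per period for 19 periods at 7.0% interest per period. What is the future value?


FV = PMT * ((1+i)^n - 1) / i
= 1299 * ((1.07)^19 - 1) / 0.07
= 1299 * (3.616528 - 1) / 0.07
= 48555.2753


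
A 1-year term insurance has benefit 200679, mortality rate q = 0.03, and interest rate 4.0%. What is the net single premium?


NSP = benefit * q * v
v = 1/(1+i) = 0.961538
NSP = 200679 * 0.03 * 0.961538
= 5788.8173


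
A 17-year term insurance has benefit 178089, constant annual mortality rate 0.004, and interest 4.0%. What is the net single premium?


NSP = benefit * sum_{k=0}^{n-1} k_p_x * q * v^(k+1)
With constant q=0.004, v=0.961538
Sum = 0.047313
NSP = 178089 * 0.047313
= 8425.8936


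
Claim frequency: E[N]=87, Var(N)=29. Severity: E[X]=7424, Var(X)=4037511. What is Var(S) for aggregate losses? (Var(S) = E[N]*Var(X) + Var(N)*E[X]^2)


Var(S) = E[N]*Var(X) + Var(N)*E[X]^2
= 87*4037511 + 29*7424^2
= 351263457 + 1598357504
= 1.9496e+09


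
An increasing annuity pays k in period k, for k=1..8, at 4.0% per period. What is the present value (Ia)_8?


(Ia)_n = sum_{k=1}^{n} k * v^k, v = 1/(1+i)
v = 0.961538
Sum computed term by term:
(Ia)_8 = 28.9133


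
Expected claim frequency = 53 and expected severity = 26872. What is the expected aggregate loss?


E[S] = E[N] * E[X]
= 53 * 26872
= 1.4242e+06


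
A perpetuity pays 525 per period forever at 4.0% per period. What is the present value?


PV = PMT / i
= 525 / 0.04
= 13125.0


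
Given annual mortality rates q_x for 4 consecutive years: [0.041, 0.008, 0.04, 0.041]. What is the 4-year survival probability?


p_k = 1 - q_k for each year
Survival = product of (1 - q_k)
= 0.959 * 0.992 * 0.96 * 0.959
= 0.8758


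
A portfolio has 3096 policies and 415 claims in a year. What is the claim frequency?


frequency = claims / policies
= 415 / 3096
= 0.134


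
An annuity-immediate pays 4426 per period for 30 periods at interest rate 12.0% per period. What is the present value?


PV = PMT * (1 - (1+i)^(-n)) / i
= 4426 * (1 - (1+0.12)^(-30)) / 0.12
= 4426 * (1 - 0.033378) / 0.12
= 4426 * 8.055184
= 35652.2442


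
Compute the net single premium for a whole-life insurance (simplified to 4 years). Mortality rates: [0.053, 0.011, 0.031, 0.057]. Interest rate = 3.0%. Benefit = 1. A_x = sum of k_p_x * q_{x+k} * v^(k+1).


v = 0.970874
Year 0: k_p_x=1.0, q=0.053, term=0.051456
Year 1: k_p_x=0.947, q=0.011, term=0.009819
Year 2: k_p_x=0.936583, q=0.031, term=0.02657
Year 3: k_p_x=0.907549, q=0.057, term=0.045962
A_x = 0.1338


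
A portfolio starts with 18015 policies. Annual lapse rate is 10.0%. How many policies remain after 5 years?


remaining = initial * (1 - lapse)^years
= 18015 * (1 - 0.1)^5
= 18015 * 0.59049
= 10637.6774


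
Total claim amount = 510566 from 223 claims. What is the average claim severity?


severity = total / number
= 510566 / 223
= 2289.5336


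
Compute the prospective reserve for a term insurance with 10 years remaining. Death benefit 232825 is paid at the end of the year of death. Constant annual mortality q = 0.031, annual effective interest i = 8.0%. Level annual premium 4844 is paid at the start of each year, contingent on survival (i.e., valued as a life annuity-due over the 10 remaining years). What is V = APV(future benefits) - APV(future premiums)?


v = 1/(1+i) = 0.925926
APV(future benefits) per unit = sum_{k=0}^{9} k_p_x * q * v^(k+1) = 0.184865
APV(future benefits) = 232825 * 0.184865 = 43041.1304
Life annuity-due factor ä_{x:10} = sum_{k=0}^{9} k_p_x * v^k = 6.440449
APV(future premiums) = 4844 * 6.440449 = 31197.5331
V = 43041.1304 - 31197.5331
= 11843.5974


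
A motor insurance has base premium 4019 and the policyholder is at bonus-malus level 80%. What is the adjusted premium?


adjusted = base * BM_level / 100
= 4019 * 80 / 100
= 4019 * 0.8
= 3215.2


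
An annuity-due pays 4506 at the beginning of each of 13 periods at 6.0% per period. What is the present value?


PV_due = PMT * (1-(1+i)^(-n))/i * (1+i)
PV_immediate = 39890.1894
PV_due = 39890.1894 * 1.06
= 42283.6008


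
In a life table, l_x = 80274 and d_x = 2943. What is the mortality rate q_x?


q_x = d_x / l_x
= 2943 / 80274
= 0.0367
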